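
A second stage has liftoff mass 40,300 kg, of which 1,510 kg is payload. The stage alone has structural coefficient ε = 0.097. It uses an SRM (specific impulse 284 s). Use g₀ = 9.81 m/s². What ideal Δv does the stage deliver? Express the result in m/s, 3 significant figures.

Stage wet mass = m₀ − payload = 40,300 − 1,510 = 38,790 kg.
Stage dry mass = ε × stage wet mass = 0.097 × 38,790 = 3,762.63 kg.
Burnout mass m_f = stage dry + payload = 3,762.63 + 1,510 = 5,272.63 kg.
v_e = Isp · g₀ = 284 × 9.81 = 2786.0 m/s.
Rocket equation: Δv = v_e · ln(40,300/5,272.63) = 2786.0 × ln(7.643) = 2786.0 × 2.0338 ≈ 5666 m/s.

Δv ≈ 5670 m/s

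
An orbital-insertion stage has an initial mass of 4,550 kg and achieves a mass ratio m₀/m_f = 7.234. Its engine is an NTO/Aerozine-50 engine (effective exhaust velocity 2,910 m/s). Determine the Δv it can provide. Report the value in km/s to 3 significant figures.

Δv ≈ 5.76 km/s

By the Tsiolkovsky rocket equation, Δv = v_e · ln(7.234) = 2910.0 × 1.9788 ≈ 5758.3 m/s.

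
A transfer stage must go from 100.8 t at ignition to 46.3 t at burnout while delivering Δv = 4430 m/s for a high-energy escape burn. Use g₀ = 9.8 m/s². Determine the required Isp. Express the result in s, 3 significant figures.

Isp ≈ 581 s

ln(m₀/m_f) = ln(100800/46300) = ln(2.177) = 0.7780.
Using Δv = v_e ln(m₀/m_f): v_e = Δv / ln(m₀/m_f) = 4430 / 0.7780 = 5694.1 m/s.
Isp = v_e / g₀ = 5694.1 / 9.8 = 581.0 s.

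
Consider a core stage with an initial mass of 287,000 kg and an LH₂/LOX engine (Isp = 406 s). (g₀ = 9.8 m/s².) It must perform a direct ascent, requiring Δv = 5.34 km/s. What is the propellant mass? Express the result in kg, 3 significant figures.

v_e = Isp · g₀ = 406 × 9.8 = 3978.8 m/s.
By the Tsiolkovsky rocket equation, m₀/m_f = exp(Δv / v_e) = exp(5340 / 3978.8) = exp(1.3421) = 3.8271.
m_f = 287,000 / 3.8271 = 74,991.5 kg, so propellant = m₀ − m_f = 287,000 − 74,991.5 = 212,008.5 kg.

propellant mass ≈ 212000 kg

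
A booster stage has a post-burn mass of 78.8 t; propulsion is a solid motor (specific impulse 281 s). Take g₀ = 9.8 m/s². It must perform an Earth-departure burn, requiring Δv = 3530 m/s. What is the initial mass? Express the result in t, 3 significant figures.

v_e = Isp · g₀ = 281 × 9.8 = 2753.8 m/s.
By the Tsiolkovsky rocket equation, m₀/m_f = exp(Δv / v_e) = exp(3530 / 2753.8) = exp(1.2819) = 3.6034.
m₀ = m_f × 3.6034 = 78.8 × 3.6034 = 283.948 t.

initial mass ≈ 284 t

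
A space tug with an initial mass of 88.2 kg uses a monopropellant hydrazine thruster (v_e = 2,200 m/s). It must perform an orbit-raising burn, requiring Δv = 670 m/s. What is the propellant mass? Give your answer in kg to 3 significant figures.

Rocket equation: m₀/m_f = exp(Δv / v_e) = exp(670 / 2200.0) = exp(0.3045) = 1.3560.
m_f = 88.2 / 1.3560 = 65.0442 kg, so propellant = m₀ − m_f = 88.2 − 65.0442 = 23.1558 kg.

propellant mass ≈ 23.2 kg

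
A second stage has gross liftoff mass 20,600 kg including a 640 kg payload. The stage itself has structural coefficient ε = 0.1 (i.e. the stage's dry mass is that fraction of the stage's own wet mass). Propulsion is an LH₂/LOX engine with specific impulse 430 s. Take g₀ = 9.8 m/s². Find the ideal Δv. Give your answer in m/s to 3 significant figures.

Stage wet mass = m₀ − payload = 20,600 − 640 = 19,960 kg.
Stage dry mass = ε × stage wet mass = 0.1 × 19,960 = 1,996 kg.
Burnout mass m_f = stage dry + payload = 1,996 + 640 = 2,636 kg.
v_e = Isp · g₀ = 430 × 9.8 = 4214.0 m/s.
Δv = v_e · ln(20,600/2,636) = 4214.0 × ln(7.815) = 4214.0 × 2.0560 ≈ 8664 m/s.

Δv ≈ 8660 m/s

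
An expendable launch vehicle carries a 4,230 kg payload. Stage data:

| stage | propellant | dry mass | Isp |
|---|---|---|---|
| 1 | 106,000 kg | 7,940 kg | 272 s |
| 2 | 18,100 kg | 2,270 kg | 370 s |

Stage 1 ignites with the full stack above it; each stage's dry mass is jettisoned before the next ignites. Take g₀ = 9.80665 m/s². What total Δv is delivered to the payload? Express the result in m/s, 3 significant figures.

Δv ≈ 8690 m/s

Ignition mass of stage 1 = 106,000+7,940 + 18,100+2,270 + 4,230 = 138,540 kg.
Stage 1: m₀ = 138,540 kg, m_f = 138,540 − 106,000 = 32,540 kg; Δv = 272×9.80665×ln(4.258) = 2667.4×1.4487 ≈ 3864 m/s.
Stage 2: m₀ = 24,600 kg, m_f = 24,600 − 18,100 = 6,500 kg; Δv = 370×9.80665×ln(3.785) = 3628.5×1.3309 ≈ 4829 m/s.
Total Δv = 3864 + 4829 = 8693 m/s.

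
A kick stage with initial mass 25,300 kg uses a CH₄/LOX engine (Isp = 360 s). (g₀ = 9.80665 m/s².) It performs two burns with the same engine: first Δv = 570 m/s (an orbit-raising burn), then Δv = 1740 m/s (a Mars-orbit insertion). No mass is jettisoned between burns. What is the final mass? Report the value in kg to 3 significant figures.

v_e = Isp · g₀ = 360 × 9.80665 = 3530.4 m/s.
After the first burn: m = 25300 × exp(−570/3530.4) = 25300 × 0.85090 = 21,527.8 kg.
After the second burn: m = 21,527.8 × exp(−1740/3530.4) = 21,527.8 × 0.61088 = 13,150.9 kg.

final mass ≈ 13200 kg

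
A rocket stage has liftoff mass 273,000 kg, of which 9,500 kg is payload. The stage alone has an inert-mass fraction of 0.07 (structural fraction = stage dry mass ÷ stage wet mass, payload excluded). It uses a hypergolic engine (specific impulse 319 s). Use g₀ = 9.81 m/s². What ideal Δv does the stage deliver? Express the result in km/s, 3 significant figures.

Δv ≈ 7.13 km/s

Stage wet mass = m₀ − payload = 273,000 − 9,500 = 263,500 kg.
Stage dry mass = ε × stage wet mass = 0.07 × 263,500 = 18,445 kg.
Burnout mass m_f = stage dry + payload = 18,445 + 9,500 = 27,945 kg.
v_e = Isp · g₀ = 319 × 9.81 = 3129.4 m/s.
Δv = v_e · ln(273,000/27,945) = 3129.4 × ln(9.769) = 3129.4 × 2.2792 ≈ 7133 m/s.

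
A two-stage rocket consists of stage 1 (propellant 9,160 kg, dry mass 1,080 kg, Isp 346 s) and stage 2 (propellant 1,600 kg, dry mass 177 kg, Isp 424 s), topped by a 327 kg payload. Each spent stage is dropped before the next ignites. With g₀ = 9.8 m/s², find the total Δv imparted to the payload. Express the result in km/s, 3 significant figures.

Δv ≈ 10.5 km/s

Ignition mass of stage 1 = 9,160+1,080 + 1,600+177 + 327 = 12,344 kg.
Stage 1: m₀ = 12,344 kg, m_f = 12,344 − 9,160 = 3,184 kg; Δv = 346×9.8×ln(3.877) = 3390.8×1.3550 ≈ 4595 m/s.
Stage 2: m₀ = 2,104 kg, m_f = 2,104 − 1,600 = 504 kg; Δv = 424×9.8×ln(4.175) = 4155.2×1.4290 ≈ 5938 m/s.
Total Δv = 4595 + 5938 = 10533 m/s.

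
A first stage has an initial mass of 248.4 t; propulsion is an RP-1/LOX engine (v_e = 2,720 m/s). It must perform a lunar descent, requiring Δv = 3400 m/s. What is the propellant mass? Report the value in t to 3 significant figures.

m₀/m_f = exp(Δv / v_e) = exp(3400 / 2720.0) = exp(1.2500) = 3.4903.
m_f = 248.4 / 3.4903 = 71.1687 t, so propellant = m₀ − m_f = 248.4 − 71.1687 = 177.2313 t.

propellant mass ≈ 177 t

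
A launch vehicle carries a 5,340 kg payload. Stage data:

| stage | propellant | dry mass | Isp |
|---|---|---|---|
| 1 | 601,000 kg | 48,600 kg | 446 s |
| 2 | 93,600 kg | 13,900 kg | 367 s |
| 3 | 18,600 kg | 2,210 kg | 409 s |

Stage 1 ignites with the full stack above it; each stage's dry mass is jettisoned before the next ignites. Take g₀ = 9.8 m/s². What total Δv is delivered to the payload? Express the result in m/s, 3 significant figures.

Ignition mass of stage 1 = 601,000+48,600 + 93,600+13,900 + 18,600+2,210 + 5,340 = 783,250 kg.
Stage 1: m₀ = 783,250 kg, m_f = 783,250 − 601,000 = 182,250 kg; Δv = 446×9.8×ln(4.298) = 4370.8×1.4581 ≈ 6373 m/s.
Stage 2: m₀ = 133,650 kg, m_f = 133,650 − 93,600 = 40,050 kg; Δv = 367×9.8×ln(3.337) = 3596.6×1.2051 ≈ 4334 m/s.
Stage 3: m₀ = 26,150 kg, m_f = 26,150 − 18,600 = 7,550 kg; Δv = 409×9.8×ln(3.464) = 4008.2×1.2423 ≈ 4979 m/s.
Total Δv = 6373 + 4334 + 4979 = 15686 m/s.

Δv ≈ 15700 m/s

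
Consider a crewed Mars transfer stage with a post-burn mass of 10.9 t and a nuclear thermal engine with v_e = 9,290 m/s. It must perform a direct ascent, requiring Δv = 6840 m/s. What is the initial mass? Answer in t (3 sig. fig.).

initial mass ≈ 22.8 t

Using Δv = v_e ln(m₀/m_f): m₀/m_f = exp(Δv / v_e) = exp(6840 / 9290.0) = exp(0.7363) = 2.0881.
m₀ = m_f × 2.0881 = 10.9 × 2.0881 = 22.7603 t.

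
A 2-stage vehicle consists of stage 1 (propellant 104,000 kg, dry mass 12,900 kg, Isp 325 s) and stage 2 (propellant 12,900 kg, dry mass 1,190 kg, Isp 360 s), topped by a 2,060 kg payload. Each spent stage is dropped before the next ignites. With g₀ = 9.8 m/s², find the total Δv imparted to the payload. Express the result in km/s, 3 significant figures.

Δv ≈ 10.5 km/s

Ignition mass of stage 1 = 104,000+12,900 + 12,900+1,190 + 2,060 = 133,050 kg.
Stage 1: m₀ = 133,050 kg, m_f = 133,050 − 104,000 = 29,050 kg; Δv = 325×9.8×ln(4.58) = 3185.0×1.5217 ≈ 4847 m/s.
Stage 2: m₀ = 16,150 kg, m_f = 16,150 − 12,900 = 3,250 kg; Δv = 360×9.8×ln(4.969) = 3528.0×1.6033 ≈ 5656 m/s.
Total Δv = 4847 + 5656 = 10503 m/s.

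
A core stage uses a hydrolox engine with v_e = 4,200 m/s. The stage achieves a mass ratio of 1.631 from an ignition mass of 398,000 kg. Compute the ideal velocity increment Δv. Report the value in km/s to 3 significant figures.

Δv ≈ 2.05 km/s

Rocket equation: Δv = v_e · ln(1.631) = 4200.0 × 0.4892 ≈ 2054.6 m/s.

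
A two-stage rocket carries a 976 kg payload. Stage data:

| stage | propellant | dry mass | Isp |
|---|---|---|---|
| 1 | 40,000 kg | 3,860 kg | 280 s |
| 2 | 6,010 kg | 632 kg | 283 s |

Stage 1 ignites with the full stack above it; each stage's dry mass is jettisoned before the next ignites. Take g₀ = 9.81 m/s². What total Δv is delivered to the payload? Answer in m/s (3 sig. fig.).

Ignition mass of stage 1 = 40,000+3,860 + 6,010+632 + 976 = 51,478 kg.
Stage 1: m₀ = 51,478 kg, m_f = 51,478 − 40,000 = 11,478 kg; Δv = 280×9.81×ln(4.485) = 2746.8×1.5007 ≈ 4122 m/s.
Stage 2: m₀ = 7,618 kg, m_f = 7,618 − 6,010 = 1,608 kg; Δv = 283×9.81×ln(4.738) = 2776.2×1.5555 ≈ 4318 m/s.
Total Δv = 4122 + 4318 = 8440 m/s.

Δv ≈ 8440 m/s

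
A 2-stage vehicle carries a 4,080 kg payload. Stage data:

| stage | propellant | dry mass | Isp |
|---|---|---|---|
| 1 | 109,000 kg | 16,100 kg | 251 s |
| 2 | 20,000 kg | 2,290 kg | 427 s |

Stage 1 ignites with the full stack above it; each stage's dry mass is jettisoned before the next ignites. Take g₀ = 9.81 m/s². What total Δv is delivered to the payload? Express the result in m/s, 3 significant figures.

Ignition mass of stage 1 = 109,000+16,100 + 20,000+2,290 + 4,080 = 151,470 kg.
Stage 1: m₀ = 151,470 kg, m_f = 151,470 − 109,000 = 42,470 kg; Δv = 251×9.81×ln(3.567) = 2462.3×1.2716 ≈ 3131 m/s.
Stage 2: m₀ = 26,370 kg, m_f = 26,370 − 20,000 = 6,370 kg; Δv = 427×9.81×ln(4.14) = 4188.9×1.4206 ≈ 5951 m/s.
Total Δv = 3131 + 5951 = 9082 m/s.

Δv ≈ 9080 m/s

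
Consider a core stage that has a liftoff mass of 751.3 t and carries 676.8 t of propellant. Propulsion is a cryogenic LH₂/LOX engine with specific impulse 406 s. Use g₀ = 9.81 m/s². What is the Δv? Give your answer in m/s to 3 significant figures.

Δv ≈ 9200 m/s

v_e = Isp · g₀ = 406 × 9.81 = 3982.9 m/s.
m_f = m₀ − m_prop = 751.3 − 676.8 = 74.5 t.
Using Δv = v_e ln(m₀/m_f): Δv = v_e · ln(m₀/m_f) = 3982.9 × ln(10.08) = 3982.9 × 2.3110 ≈ 9204.4 m/s.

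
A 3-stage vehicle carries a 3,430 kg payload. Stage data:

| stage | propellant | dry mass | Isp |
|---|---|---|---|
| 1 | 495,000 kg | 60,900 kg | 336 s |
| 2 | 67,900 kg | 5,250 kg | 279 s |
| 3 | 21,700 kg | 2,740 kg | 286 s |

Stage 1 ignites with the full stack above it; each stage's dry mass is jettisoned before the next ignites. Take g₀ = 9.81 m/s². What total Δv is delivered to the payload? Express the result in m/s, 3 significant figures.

Δv ≈ 11900 m/s

Ignition mass of stage 1 = 495,000+60,900 + 67,900+5,250 + 21,700+2,740 + 3,430 = 656,920 kg.
Stage 1: m₀ = 656,920 kg, m_f = 656,920 − 495,000 = 161,920 kg; Δv = 336×9.81×ln(4.057) = 3296.2×1.4005 ≈ 4616 m/s.
Stage 2: m₀ = 101,020 kg, m_f = 101,020 − 67,900 = 33,120 kg; Δv = 279×9.81×ln(3.05) = 2737.0×1.1152 ≈ 3052 m/s.
Stage 3: m₀ = 27,870 kg, m_f = 27,870 − 21,700 = 6,170 kg; Δv = 286×9.81×ln(4.517) = 2805.7×1.5079 ≈ 4231 m/s.
Total Δv = 4616 + 3052 + 4231 = 11899 m/s.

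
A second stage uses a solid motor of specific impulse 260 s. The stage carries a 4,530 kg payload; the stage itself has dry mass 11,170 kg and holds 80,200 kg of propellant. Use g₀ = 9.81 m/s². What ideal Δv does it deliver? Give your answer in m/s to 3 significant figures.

v_e = Isp · g₀ = 260 × 9.81 = 2550.6 m/s.
m₀ = payload + dry + propellant = 4,530 + 11,170 + 80,200 = 95,900 kg.
m_f = payload + dry = 4,530 + 11,170 = 15,700 kg.
From the ideal rocket equation, Δv = v_e · ln(m₀/m_f) = 2550.6 × ln(6.108) = 2550.6 × 1.8096 ≈ 4615.7 m/s.

Δv ≈ 4620 m/s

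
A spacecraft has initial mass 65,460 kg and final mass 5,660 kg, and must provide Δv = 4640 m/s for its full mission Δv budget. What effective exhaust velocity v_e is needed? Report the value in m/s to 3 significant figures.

v_e ≈ 1900 m/s

ln(m₀/m_f) = ln(65460/5660) = ln(11.57) = 2.4480.
v_e = Δv / ln(m₀/m_f) = 4640 / 2.4480 = 1895.4 m/s.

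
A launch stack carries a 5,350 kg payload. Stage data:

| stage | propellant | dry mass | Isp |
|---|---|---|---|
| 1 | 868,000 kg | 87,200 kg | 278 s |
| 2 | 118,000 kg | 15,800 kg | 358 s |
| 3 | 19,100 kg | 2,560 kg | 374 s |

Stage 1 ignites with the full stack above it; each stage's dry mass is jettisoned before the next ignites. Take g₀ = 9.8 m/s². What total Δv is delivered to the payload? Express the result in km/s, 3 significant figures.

Δv ≈ 13.2 km/s

Ignition mass of stage 1 = 868,000+87,200 + 118,000+15,800 + 19,100+2,560 + 5,350 = 1,116,010 kg.
Stage 1: m₀ = 1,116,010 kg, m_f = 1,116,010 − 868,000 = 248,010 kg; Δv = 278×9.8×ln(4.5) = 2724.4×1.5040 ≈ 4098 m/s.
Stage 2: m₀ = 160,810 kg, m_f = 160,810 − 118,000 = 42,810 kg; Δv = 358×9.8×ln(3.756) = 3508.4×1.3235 ≈ 4643 m/s.
Stage 3: m₀ = 27,010 kg, m_f = 27,010 − 19,100 = 7,910 kg; Δv = 374×9.8×ln(3.415) = 3665.2×1.2281 ≈ 4501 m/s.
Total Δv = 4098 + 4643 + 4501 = 13242 m/s.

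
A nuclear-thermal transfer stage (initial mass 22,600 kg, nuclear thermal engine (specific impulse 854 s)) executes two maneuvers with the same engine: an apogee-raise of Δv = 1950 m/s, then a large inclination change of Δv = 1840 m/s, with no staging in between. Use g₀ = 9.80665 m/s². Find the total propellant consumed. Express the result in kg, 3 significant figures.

v_e = Isp · g₀ = 854 × 9.80665 = 8374.9 m/s.
After the first burn: m = 22600 × exp(−1950/8374.9) = 22600 × 0.79228 = 17,905.5 kg.
After the second burn: m = 17,905.5 × exp(−1840/8374.9) = 17,905.5 × 0.80276 = 14,373.8 kg.
Total propellant = m₀ − m_final = 22600 − 14,373.8 = 8,226.2 kg.

total propellant consumed ≈ 8230 kg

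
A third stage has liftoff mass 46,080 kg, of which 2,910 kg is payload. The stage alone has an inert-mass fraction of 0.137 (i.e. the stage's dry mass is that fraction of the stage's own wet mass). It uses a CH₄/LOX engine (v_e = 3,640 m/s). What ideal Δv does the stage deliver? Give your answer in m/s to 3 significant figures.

Stage wet mass = m₀ − payload = 46,080 − 2,910 = 43,170 kg.
Stage dry mass = ε × stage wet mass = 0.137 × 43,170 = 5,914.29 kg.
Burnout mass m_f = stage dry + payload = 5,914.29 + 2,910 = 8,824.29 kg.
Using Δv = v_e ln(m₀/m_f): Δv = v_e · ln(46,080/8,824.29) = 3640.0 × ln(5.222) = 3640.0 × 1.6529 ≈ 6016 m/s.

Δv ≈ 6020 m/s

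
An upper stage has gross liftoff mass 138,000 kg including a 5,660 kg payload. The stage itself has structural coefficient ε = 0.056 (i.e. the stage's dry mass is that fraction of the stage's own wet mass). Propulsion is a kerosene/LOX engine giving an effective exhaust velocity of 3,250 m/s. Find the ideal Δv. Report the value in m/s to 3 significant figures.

Δv ≈ 7660 m/s

Stage wet mass = m₀ − payload = 138,000 − 5,660 = 132,340 kg.
Stage dry mass = ε × stage wet mass = 0.056 × 132,340 = 7,411.04 kg.
Burnout mass m_f = stage dry + payload = 7,411.04 + 5,660 = 13,071.04 kg.
Δv = v_e · ln(138,000/13,071.04) = 3250.0 × ln(10.56) = 3250.0 × 2.3569 ≈ 7660 m/s.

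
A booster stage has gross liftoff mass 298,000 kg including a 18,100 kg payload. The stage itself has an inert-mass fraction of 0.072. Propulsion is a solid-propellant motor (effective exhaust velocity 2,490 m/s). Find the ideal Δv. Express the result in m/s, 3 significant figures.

Stage wet mass = m₀ − payload = 298,000 − 18,100 = 279,900 kg.
Stage dry mass = ε × stage wet mass = 0.072 × 279,900 = 20,152.8 kg.
Burnout mass m_f = stage dry + payload = 20,152.8 + 18,100 = 38,252.8 kg.
Δv = v_e · ln(298,000/38,252.8) = 2490.0 × ln(7.79) = 2490.0 × 2.0529 ≈ 5112 m/s.

Δv ≈ 5110 m/s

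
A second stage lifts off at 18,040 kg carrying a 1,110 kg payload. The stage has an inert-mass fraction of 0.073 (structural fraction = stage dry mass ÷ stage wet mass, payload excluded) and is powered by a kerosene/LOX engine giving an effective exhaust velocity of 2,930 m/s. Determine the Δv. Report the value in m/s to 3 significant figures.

Stage wet mass = m₀ − payload = 18,040 − 1,110 = 16,930 kg.
Stage dry mass = ε × stage wet mass = 0.073 × 16,930 = 1,235.89 kg.
Burnout mass m_f = stage dry + payload = 1,235.89 + 1,110 = 2,345.89 kg.
By the Tsiolkovsky rocket equation, Δv = v_e · ln(18,040/2,345.89) = 2930.0 × ln(7.69) = 2930.0 × 2.0399 ≈ 5977 m/s.

Δv ≈ 5980 m/s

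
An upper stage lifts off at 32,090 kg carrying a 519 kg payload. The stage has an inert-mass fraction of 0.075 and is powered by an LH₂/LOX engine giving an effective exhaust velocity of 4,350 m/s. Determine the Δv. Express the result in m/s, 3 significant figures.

Stage wet mass = m₀ − payload = 32,090 − 519 = 31,571 kg.
Stage dry mass = ε × stage wet mass = 0.075 × 31,571 = 2,367.83 kg.
Burnout mass m_f = stage dry + payload = 2,367.83 + 519 = 2,886.83 kg.
Rocket equation: Δv = v_e · ln(32,090/2,886.83) = 4350.0 × ln(11.12) = 4350.0 × 2.4084 ≈ 10476 m/s.

Δv ≈ 10500 m/s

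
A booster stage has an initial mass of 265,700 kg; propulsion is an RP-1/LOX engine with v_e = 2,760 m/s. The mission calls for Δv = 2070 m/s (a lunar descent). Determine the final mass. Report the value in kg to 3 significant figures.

m₀/m_f = exp(Δv / v_e) = exp(2070 / 2760.0) = exp(0.7500) = 2.1170.
m_f = m₀ / 2.1170 = 265,700 / 2.1170 = 125,508 kg.

final mass ≈ 126000 kg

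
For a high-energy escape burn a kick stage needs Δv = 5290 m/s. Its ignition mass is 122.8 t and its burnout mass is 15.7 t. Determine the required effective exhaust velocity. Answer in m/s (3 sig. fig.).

ln(m₀/m_f) = ln(122800/15700) = ln(7.822) = 2.0569.
By the Tsiolkovsky rocket equation, v_e = Δv / ln(m₀/m_f) = 5290 / 2.0569 = 2571.8 m/s.

v_e ≈ 2570 m/s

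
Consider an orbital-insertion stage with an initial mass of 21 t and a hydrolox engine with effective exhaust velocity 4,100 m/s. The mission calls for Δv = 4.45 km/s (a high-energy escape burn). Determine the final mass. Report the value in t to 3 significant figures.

final mass ≈ 7.09 t

m₀/m_f = exp(Δv / v_e) = exp(4450 / 4100.0) = exp(1.0854) = 2.9605.
m_f = m₀ / 2.9605 = 21 / 2.9605 = 7.0934 t.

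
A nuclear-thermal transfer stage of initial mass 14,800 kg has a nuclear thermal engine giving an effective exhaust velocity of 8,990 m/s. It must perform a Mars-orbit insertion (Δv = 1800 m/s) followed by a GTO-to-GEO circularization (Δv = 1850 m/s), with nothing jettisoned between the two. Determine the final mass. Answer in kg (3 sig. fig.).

final mass ≈ 9860 kg

After the first burn: m = 14800 × exp(−1800/8990.0) = 14800 × 0.81855 = 12,114.5 kg.
After the second burn: m = 12,114.5 × exp(−1850/8990.0) = 12,114.5 × 0.81401 = 9,861.32 kg.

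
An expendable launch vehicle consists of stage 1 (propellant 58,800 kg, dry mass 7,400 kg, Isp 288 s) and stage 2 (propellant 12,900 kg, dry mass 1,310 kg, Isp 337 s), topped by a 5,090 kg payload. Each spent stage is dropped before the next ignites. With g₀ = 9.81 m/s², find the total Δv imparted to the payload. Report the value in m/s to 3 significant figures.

Ignition mass of stage 1 = 58,800+7,400 + 12,900+1,310 + 5,090 = 85,500 kg.
Stage 1: m₀ = 85,500 kg, m_f = 85,500 − 58,800 = 26,700 kg; Δv = 288×9.81×ln(3.202) = 2825.3×1.1639 ≈ 3288 m/s.
Stage 2: m₀ = 19,300 kg, m_f = 19,300 − 12,900 = 6,400 kg; Δv = 337×9.81×ln(3.016) = 3306.0×1.1038 ≈ 3649 m/s.
Total Δv = 3288 + 3649 = 6937 m/s.

Δv ≈ 6940 m/s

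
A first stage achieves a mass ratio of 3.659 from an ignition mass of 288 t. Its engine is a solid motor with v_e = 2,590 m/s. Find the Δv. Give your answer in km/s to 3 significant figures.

Δv ≈ 3.36 km/s

By the Tsiolkovsky rocket equation, Δv = v_e · ln(3.659) = 2590.0 × 1.2972 ≈ 3359.7 m/s.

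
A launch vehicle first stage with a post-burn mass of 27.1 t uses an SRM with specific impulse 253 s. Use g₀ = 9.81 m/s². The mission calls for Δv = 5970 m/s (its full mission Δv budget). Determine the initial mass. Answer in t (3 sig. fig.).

v_e = Isp · g₀ = 253 × 9.81 = 2481.9 m/s.
From the ideal rocket equation, m₀/m_f = exp(Δv / v_e) = exp(5970 / 2481.9) = exp(2.4054) = 11.0827.
m₀ = m_f × 11.0827 = 27.1 × 11.0827 = 300.341 t.

initial mass ≈ 300 t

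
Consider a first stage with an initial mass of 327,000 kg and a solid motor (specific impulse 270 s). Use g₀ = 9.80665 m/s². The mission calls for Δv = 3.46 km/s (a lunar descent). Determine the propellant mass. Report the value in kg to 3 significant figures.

v_e = Isp · g₀ = 270 × 9.80665 = 2647.8 m/s.
By the Tsiolkovsky rocket equation, m₀/m_f = exp(Δv / v_e) = exp(3460 / 2647.8) = exp(1.3067) = 3.6941.
m_f = 327,000 / 3.6941 = 88,519.5 kg, so propellant = m₀ − m_f = 327,000 − 88,519.5 = 238,480.5 kg.

propellant mass ≈ 238000 kg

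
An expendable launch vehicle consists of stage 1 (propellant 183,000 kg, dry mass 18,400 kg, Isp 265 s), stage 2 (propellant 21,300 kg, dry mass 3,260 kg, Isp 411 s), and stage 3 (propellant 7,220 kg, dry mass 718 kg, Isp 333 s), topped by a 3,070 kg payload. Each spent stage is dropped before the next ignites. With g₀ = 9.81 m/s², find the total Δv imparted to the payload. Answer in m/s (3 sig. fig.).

Δv ≈ 11000 m/s

Ignition mass of stage 1 = 183,000+18,400 + 21,300+3,260 + 7,220+718 + 3,070 = 236,968 kg.
Stage 1: m₀ = 236,968 kg, m_f = 236,968 − 183,000 = 53,968 kg; Δv = 265×9.81×ln(4.391) = 2599.7×1.4795 ≈ 3846 m/s.
Stage 2: m₀ = 35,568 kg, m_f = 35,568 − 21,300 = 14,268 kg; Δv = 411×9.81×ln(2.493) = 4031.9×0.9134 ≈ 3683 m/s.
Stage 3: m₀ = 11,008 kg, m_f = 11,008 − 7,220 = 3,788 kg; Δv = 333×9.81×ln(2.906) = 3266.7×1.0668 ≈ 3485 m/s.
Total Δv = 3846 + 3683 + 3485 = 11014 m/s.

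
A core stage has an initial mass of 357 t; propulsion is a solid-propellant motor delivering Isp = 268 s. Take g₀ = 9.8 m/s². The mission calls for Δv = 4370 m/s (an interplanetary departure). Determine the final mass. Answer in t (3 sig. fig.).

final mass ≈ 67.6 t

v_e = Isp · g₀ = 268 × 9.8 = 2626.4 m/s.
m₀/m_f = exp(Δv / v_e) = exp(4370 / 2626.4) = exp(1.6639) = 5.2797.
m_f = m₀ / 5.2797 = 357 / 5.2797 = 67.6175 t.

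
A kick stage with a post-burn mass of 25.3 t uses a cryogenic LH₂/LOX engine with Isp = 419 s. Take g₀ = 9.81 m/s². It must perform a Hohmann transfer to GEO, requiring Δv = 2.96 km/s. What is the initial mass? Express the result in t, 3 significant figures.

initial mass ≈ 52.0 t

v_e = Isp · g₀ = 419 × 9.81 = 4110.4 m/s.
By the Tsiolkovsky rocket equation, m₀/m_f = exp(Δv / v_e) = exp(2960 / 4110.4) = exp(0.7201) = 2.0547.
m₀ = m_f × 2.0547 = 25.3 × 2.0547 = 51.9839 t.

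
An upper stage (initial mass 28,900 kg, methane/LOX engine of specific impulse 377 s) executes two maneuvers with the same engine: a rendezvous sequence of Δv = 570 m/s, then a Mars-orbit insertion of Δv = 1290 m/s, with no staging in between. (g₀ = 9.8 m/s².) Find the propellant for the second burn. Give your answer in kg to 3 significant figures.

propellant for the second burn ≈ 7300 kg

v_e = Isp · g₀ = 377 × 9.8 = 3694.6 m/s.
After the first burn: m = 28900 × exp(−570/3694.6) = 28900 × 0.85703 = 24,768.2 kg.
After the second burn: m = 24,768.2 × exp(−1290/3694.6) = 24,768.2 × 0.70528 = 17,468.5 kg.
Second-burn propellant = 24,768.2 − 17,468.5 = 7,299.7 kg.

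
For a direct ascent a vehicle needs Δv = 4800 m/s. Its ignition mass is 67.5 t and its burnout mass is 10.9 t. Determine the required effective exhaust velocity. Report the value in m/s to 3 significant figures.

ln(m₀/m_f) = ln(67500/10900) = ln(6.193) = 1.8234.
From the ideal rocket equation, v_e = Δv / ln(m₀/m_f) = 4800 / 1.8234 = 2632.5 m/s.

v_e ≈ 2630 m/s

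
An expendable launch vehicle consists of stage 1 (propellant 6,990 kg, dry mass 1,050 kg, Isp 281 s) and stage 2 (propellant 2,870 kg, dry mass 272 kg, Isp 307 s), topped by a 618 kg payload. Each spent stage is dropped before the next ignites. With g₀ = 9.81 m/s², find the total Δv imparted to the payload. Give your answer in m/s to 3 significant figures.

Δv ≈ 6810 m/s

Ignition mass of stage 1 = 6,990+1,050 + 2,870+272 + 618 = 11,800 kg.
Stage 1: m₀ = 11,800 kg, m_f = 11,800 − 6,990 = 4,810 kg; Δv = 281×9.81×ln(2.453) = 2756.6×0.8974 ≈ 2474 m/s.
Stage 2: m₀ = 3,760 kg, m_f = 3,760 − 2,870 = 890 kg; Δv = 307×9.81×ln(4.225) = 3011.7×1.4410 ≈ 4340 m/s.
Total Δv = 2474 + 4340 = 6814 m/s.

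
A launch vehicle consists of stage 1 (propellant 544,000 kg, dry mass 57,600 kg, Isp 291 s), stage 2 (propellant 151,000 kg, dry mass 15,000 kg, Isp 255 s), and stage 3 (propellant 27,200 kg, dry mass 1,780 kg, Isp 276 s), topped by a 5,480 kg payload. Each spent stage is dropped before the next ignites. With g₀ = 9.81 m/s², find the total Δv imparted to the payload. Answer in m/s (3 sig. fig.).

Δv ≈ 11000 m/s

Ignition mass of stage 1 = 544,000+57,600 + 151,000+15,000 + 27,200+1,780 + 5,480 = 802,060 kg.
Stage 1: m₀ = 802,060 kg, m_f = 802,060 − 544,000 = 258,060 kg; Δv = 291×9.81×ln(3.108) = 2854.7×1.1340 ≈ 3237 m/s.
Stage 2: m₀ = 200,460 kg, m_f = 200,460 − 151,000 = 49,460 kg; Δv = 255×9.81×ln(4.053) = 2501.6×1.3995 ≈ 3501 m/s.
Stage 3: m₀ = 34,460 kg, m_f = 34,460 − 27,200 = 7,260 kg; Δv = 276×9.81×ln(4.747) = 2707.6×1.5574 ≈ 4217 m/s.
Total Δv = 3237 + 3501 + 4217 = 10955 m/s.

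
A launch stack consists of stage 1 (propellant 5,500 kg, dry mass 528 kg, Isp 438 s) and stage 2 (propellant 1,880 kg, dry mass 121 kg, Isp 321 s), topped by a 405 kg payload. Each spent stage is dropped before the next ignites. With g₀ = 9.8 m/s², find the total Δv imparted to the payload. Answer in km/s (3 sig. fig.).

Ignition mass of stage 1 = 5,500+528 + 1,880+121 + 405 = 8,434 kg.
Stage 1: m₀ = 8,434 kg, m_f = 8,434 − 5,500 = 2,934 kg; Δv = 438×9.8×ln(2.875) = 4292.4×1.0559 ≈ 4532 m/s.
Stage 2: m₀ = 2,406 kg, m_f = 2,406 − 1,880 = 526 kg; Δv = 321×9.8×ln(4.574) = 3145.8×1.5204 ≈ 4783 m/s.
Total Δv = 4532 + 4783 = 9315 m/s.

Δv ≈ 9.32 km/s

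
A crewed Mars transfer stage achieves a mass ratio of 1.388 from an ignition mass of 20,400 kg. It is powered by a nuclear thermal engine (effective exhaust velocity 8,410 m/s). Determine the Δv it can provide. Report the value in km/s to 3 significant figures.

Rocket equation: Δv = v_e · ln(1.388) = 8410.0 × 0.3279 ≈ 2757.3 m/s.

Δv ≈ 2.76 km/s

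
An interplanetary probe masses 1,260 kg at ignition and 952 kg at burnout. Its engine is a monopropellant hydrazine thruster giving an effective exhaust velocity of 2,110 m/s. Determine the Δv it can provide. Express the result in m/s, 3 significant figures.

Δv ≈ 591 m/s

From the ideal rocket equation, Δv = v_e · ln(m₀/m_f) = 2110.0 × ln(1.324) = 2110.0 × 0.2803 ≈ 591.4 m/s.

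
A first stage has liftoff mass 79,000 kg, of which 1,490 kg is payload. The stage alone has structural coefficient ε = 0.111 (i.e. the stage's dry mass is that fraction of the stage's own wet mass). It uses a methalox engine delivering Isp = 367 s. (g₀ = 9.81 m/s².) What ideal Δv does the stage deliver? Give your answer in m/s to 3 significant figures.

Stage wet mass = m₀ − payload = 79,000 − 1,490 = 77,510 kg.
Stage dry mass = ε × stage wet mass = 0.111 × 77,510 = 8,603.61 kg.
Burnout mass m_f = stage dry + payload = 8,603.61 + 1,490 = 10,093.61 kg.
v_e = Isp · g₀ = 367 × 9.81 = 3600.3 m/s.
By the Tsiolkovsky rocket equation, Δv = v_e · ln(79,000/10,093.61) = 3600.3 × ln(7.827) = 3600.3 × 2.0575 ≈ 7408 m/s.

Δv ≈ 7410 m/s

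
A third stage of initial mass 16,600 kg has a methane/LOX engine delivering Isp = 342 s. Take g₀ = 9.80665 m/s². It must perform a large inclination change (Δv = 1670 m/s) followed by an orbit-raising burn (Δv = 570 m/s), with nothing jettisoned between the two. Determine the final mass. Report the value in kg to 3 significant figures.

v_e = Isp · g₀ = 342 × 9.80665 = 3353.9 m/s.
After the first burn: m = 16600 × exp(−1670/3353.9) = 16600 × 0.60779 = 10,089.3 kg.
After the second burn: m = 10,089.3 × exp(−570/3353.9) = 10,089.3 × 0.84370 = 8,512.34 kg.

final mass ≈ 8510 kg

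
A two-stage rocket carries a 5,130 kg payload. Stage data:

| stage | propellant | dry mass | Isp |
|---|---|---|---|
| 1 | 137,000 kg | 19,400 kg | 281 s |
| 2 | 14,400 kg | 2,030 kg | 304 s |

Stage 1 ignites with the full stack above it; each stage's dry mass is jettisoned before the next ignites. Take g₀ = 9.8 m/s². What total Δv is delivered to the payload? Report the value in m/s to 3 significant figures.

Ignition mass of stage 1 = 137,000+19,400 + 14,400+2,030 + 5,130 = 177,960 kg.
Stage 1: m₀ = 177,960 kg, m_f = 177,960 − 137,000 = 40,960 kg; Δv = 281×9.8×ln(4.345) = 2753.8×1.4690 ≈ 4045 m/s.
Stage 2: m₀ = 21,560 kg, m_f = 21,560 − 14,400 = 7,160 kg; Δv = 304×9.8×ln(3.011) = 2979.2×1.1023 ≈ 3284 m/s.
Total Δv = 4045 + 3284 = 7329 m/s.

Δv ≈ 7330 m/s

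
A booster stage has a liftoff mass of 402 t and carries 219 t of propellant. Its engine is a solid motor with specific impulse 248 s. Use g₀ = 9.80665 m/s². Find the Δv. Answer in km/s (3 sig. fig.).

v_e = Isp · g₀ = 248 × 9.80665 = 2432.0 m/s.
m_f = m₀ − m_prop = 402 − 219 = 183 t.
From the ideal rocket equation, Δv = v_e · ln(m₀/m_f) = 2432.0 × ln(2.197) = 2432.0 × 0.7870 ≈ 1913.9 m/s.

Δv ≈ 1.91 km/s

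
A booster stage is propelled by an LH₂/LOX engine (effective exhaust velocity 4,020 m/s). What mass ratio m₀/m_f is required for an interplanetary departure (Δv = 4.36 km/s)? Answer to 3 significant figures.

mass ratio ≈ 2.96

By the Tsiolkovsky rocket equation, m₀/m_f = exp(Δv / v_e) = exp(4360 / 4020.0) = exp(1.0846) = 2.9582.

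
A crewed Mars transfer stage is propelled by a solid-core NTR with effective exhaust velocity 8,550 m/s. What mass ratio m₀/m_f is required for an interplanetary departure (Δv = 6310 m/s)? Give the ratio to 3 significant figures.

m₀/m_f = exp(Δv / v_e) = exp(6310 / 8550.0) = exp(0.7380) = 2.0918.

mass ratio ≈ 2.09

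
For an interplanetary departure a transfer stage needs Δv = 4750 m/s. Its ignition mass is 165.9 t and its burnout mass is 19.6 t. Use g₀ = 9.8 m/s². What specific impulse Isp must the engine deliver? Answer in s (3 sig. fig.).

Isp ≈ 227 s

ln(m₀/m_f) = ln(165900/19600) = ln(8.464) = 2.1359.
By the Tsiolkovsky rocket equation, v_e = Δv / ln(m₀/m_f) = 4750 / 2.1359 = 2223.9 m/s.
Isp = v_e / g₀ = 2223.9 / 9.8 = 226.9 s.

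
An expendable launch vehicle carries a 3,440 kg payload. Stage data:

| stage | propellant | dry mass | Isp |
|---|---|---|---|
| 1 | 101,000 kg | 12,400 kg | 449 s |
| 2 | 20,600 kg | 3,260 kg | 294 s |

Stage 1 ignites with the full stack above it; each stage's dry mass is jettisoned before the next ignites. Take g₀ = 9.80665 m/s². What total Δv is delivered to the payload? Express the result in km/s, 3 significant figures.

Δv ≈ 9.62 km/s

Ignition mass of stage 1 = 101,000+12,400 + 20,600+3,260 + 3,440 = 140,700 kg.
Stage 1: m₀ = 140,700 kg, m_f = 140,700 − 101,000 = 39,700 kg; Δv = 449×9.80665×ln(3.544) = 4403.2×1.2653 ≈ 5571 m/s.
Stage 2: m₀ = 27,300 kg, m_f = 27,300 − 20,600 = 6,700 kg; Δv = 294×9.80665×ln(4.075) = 2883.2×1.4048 ≈ 4050 m/s.
Total Δv = 5571 + 4050 = 9621 m/s.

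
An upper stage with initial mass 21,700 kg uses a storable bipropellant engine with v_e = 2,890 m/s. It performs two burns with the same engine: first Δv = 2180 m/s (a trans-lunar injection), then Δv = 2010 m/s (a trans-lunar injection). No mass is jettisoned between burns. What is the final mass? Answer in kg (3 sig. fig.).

final mass ≈ 5090 kg

After the first burn: m = 21700 × exp(−2180/2890.0) = 21700 × 0.47033 = 10,206.2 kg.
After the second burn: m = 10,206.2 × exp(−2010/2890.0) = 10,206.2 × 0.49882 = 5,091.06 kg.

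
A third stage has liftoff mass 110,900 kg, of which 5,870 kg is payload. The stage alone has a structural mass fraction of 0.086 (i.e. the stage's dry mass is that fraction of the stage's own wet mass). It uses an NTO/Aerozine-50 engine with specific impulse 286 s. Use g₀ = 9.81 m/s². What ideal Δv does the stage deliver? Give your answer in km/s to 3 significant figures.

Stage wet mass = m₀ − payload = 110,900 − 5,870 = 105,030 kg.
Stage dry mass = ε × stage wet mass = 0.086 × 105,030 = 9,032.58 kg.
Burnout mass m_f = stage dry + payload = 9,032.58 + 5,870 = 14,902.58 kg.
v_e = Isp · g₀ = 286 × 9.81 = 2805.7 m/s.
Using Δv = v_e ln(m₀/m_f): Δv = v_e · ln(110,900/14,902.58) = 2805.7 × ln(7.442) = 2805.7 × 2.0071 ≈ 5631 m/s.

Δv ≈ 5.63 km/s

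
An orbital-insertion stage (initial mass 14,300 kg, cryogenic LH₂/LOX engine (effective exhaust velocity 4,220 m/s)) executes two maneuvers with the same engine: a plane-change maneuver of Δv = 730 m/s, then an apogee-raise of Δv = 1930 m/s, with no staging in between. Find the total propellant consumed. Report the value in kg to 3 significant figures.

total propellant consumed ≈ 6690 kg

After the first burn: m = 14300 × exp(−730/4220.0) = 14300 × 0.84115 = 12,028.4 kg.
After the second burn: m = 12,028.4 × exp(−1930/4220.0) = 12,028.4 × 0.63296 = 7,613.5 kg.
Total propellant = m₀ − m_final = 14300 − 7,613.5 = 6,686.5 kg.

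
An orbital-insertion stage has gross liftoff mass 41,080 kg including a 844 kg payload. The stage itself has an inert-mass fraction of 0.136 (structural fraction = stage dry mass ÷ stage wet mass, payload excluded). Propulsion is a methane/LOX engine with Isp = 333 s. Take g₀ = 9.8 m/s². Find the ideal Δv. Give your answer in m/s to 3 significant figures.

Δv ≈ 6110 m/s

Stage wet mass = m₀ − payload = 41,080 − 844 = 40,236 kg.
Stage dry mass = ε × stage wet mass = 0.136 × 40,236 = 5,472.1 kg.
Burnout mass m_f = stage dry + payload = 5,472.1 + 844 = 6,316.1 kg.
v_e = Isp · g₀ = 333 × 9.8 = 3263.4 m/s.
Δv = v_e · ln(41,080/6,316.1) = 3263.4 × ln(6.504) = 3263.4 × 1.8724 ≈ 6110 m/s.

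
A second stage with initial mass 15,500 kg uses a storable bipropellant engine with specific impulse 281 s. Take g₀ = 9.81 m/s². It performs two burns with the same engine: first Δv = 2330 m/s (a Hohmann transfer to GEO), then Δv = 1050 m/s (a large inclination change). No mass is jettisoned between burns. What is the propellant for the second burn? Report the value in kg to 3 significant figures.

v_e = Isp · g₀ = 281 × 9.81 = 2756.6 m/s.
After the first burn: m = 15500 × exp(−2330/2756.6) = 15500 × 0.42945 = 6,656.48 kg.
After the second burn: m = 6,656.48 × exp(−1050/2756.6) = 6,656.48 × 0.68324 = 4,547.97 kg.
Second-burn propellant = 6,656.48 − 4,547.97 = 2,108.51 kg.

propellant for the second burn ≈ 2110 kg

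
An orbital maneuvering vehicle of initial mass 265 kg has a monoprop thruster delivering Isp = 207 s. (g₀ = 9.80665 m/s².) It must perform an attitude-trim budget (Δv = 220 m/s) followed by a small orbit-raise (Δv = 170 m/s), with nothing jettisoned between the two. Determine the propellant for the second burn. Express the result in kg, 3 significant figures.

propellant for the second burn ≈ 19.1 kg

v_e = Isp · g₀ = 207 × 9.80665 = 2030.0 m/s.
After the first burn: m = 265 × exp(−220/2030.0) = 265 × 0.89729 = 237.782 kg.
After the second burn: m = 237.782 × exp(−170/2030.0) = 237.782 × 0.91967 = 218.681 kg.
Second-burn propellant = 237.782 − 218.681 = 19.101 kg.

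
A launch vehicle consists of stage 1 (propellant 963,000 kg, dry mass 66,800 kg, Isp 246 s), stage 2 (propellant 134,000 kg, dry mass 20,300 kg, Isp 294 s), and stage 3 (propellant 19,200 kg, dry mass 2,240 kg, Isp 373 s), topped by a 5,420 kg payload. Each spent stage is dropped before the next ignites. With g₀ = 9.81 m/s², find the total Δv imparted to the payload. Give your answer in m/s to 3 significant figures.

Δv ≈ 12300 m/s

Ignition mass of stage 1 = 963,000+66,800 + 134,000+20,300 + 19,200+2,240 + 5,420 = 1,210,960 kg.
Stage 1: m₀ = 1,210,960 kg, m_f = 1,210,960 − 963,000 = 247,960 kg; Δv = 246×9.81×ln(4.884) = 2413.3×1.5859 ≈ 3827 m/s.
Stage 2: m₀ = 181,160 kg, m_f = 181,160 − 134,000 = 47,160 kg; Δv = 294×9.81×ln(3.841) = 2884.1×1.3458 ≈ 3882 m/s.
Stage 3: m₀ = 26,860 kg, m_f = 26,860 − 19,200 = 7,660 kg; Δv = 373×9.81×ln(3.507) = 3659.1×1.2546 ≈ 4591 m/s.
Total Δv = 3827 + 3882 + 4591 = 12300 m/s.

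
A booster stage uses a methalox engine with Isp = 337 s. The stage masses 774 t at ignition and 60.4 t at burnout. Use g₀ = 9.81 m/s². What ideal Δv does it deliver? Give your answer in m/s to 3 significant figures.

v_e = Isp · g₀ = 337 × 9.81 = 3306.0 m/s.
Δv = v_e · ln(m₀/m_f) = 3306.0 × ln(12.81) = 3306.0 × 2.5506 ≈ 8432.2 m/s.

Δv ≈ 8430 m/s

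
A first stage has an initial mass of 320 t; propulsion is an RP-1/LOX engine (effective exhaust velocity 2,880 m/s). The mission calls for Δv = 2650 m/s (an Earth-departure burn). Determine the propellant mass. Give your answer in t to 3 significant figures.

propellant mass ≈ 192 t

From the ideal rocket equation, m₀/m_f = exp(Δv / v_e) = exp(2650 / 2880.0) = exp(0.9201) = 2.5096.
m_f = 320 / 2.5096 = 127.51 t, so propellant = m₀ − m_f = 320 − 127.51 = 192.49 t.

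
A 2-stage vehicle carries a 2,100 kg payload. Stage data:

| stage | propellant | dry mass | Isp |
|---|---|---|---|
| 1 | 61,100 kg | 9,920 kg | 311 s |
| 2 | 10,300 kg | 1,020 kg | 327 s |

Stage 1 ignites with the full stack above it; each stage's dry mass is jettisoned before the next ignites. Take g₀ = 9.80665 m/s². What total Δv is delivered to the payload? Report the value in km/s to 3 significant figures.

Ignition mass of stage 1 = 61,100+9,920 + 10,300+1,020 + 2,100 = 84,440 kg.
Stage 1: m₀ = 84,440 kg, m_f = 84,440 − 61,100 = 23,340 kg; Δv = 311×9.80665×ln(3.618) = 3049.9×1.2859 ≈ 3922 m/s.
Stage 2: m₀ = 13,420 kg, m_f = 13,420 − 10,300 = 3,120 kg; Δv = 327×9.80665×ln(4.301) = 3206.8×1.4589 ≈ 4678 m/s.
Total Δv = 3922 + 4678 = 8600 m/s.

Δv ≈ 8.60 km/s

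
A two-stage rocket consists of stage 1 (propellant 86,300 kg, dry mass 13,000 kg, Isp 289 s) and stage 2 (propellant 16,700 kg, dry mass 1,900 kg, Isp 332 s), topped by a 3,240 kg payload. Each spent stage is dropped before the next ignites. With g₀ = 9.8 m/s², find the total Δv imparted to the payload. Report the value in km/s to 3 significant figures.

Δv ≈ 8.24 km/s

Ignition mass of stage 1 = 86,300+13,000 + 16,700+1,900 + 3,240 = 121,140 kg.
Stage 1: m₀ = 121,140 kg, m_f = 121,140 − 86,300 = 34,840 kg; Δv = 289×9.8×ln(3.477) = 2832.2×1.2462 ≈ 3529 m/s.
Stage 2: m₀ = 21,840 kg, m_f = 21,840 − 16,700 = 5,140 kg; Δv = 332×9.8×ln(4.249) = 3253.6×1.4467 ≈ 4707 m/s.
Total Δv = 3529 + 4707 = 8236 m/s.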